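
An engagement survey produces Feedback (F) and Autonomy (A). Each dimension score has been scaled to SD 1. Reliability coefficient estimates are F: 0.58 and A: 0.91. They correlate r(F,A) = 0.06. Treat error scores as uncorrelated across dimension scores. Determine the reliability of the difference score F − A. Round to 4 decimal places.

0.7287

Var(F−A) = 1 + 1 − 2·0.06 = 2 − 0.12 = 1.88.
With uncorrelated errors the cross-covariances are all true-score covariance, so they carry over unchanged; only the diagonal terms shrink to ρᵢσᵢ².
True-score variance = [0.58 + 0.91] − 0.12 = 1.49 − 0.12 = 1.37.
Reliability = 1.37 / 1.88 = 0.7287.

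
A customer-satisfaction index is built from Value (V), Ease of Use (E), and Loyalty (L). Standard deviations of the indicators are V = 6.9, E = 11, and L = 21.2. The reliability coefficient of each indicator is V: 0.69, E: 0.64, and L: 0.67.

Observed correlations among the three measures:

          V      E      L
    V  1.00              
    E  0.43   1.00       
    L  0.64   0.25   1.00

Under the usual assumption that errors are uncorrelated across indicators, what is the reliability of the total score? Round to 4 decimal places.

Var(V+E+L) = 6.9² + 11² + 21.2² + 2·[6.9·11·0.43 + 6.9·21.2·0.64 + 11·21.2·0.25] = 618.05 + 369.112 = 987.162.
Under uncorrelated errors the observed covariances equal the true-score covariances, so only the own-variance terms attenuate.
True-score variance = [6.9²·0.69 + 11²·0.64 + 21.2²·0.67] + 369.112 = 411.416 + 369.112 = 780.528.
Reliability = 780.528 / 987.162 = 0.7907.

0.7907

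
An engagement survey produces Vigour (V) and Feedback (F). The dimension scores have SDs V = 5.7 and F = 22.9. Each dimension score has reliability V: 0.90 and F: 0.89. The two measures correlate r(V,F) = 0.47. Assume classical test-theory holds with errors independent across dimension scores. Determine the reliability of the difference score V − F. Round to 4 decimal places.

Var(V−F) = 5.7² + 22.9² − 2·5.7·22.9·0.47 = 556.9 − 122.698 = 434.202.
With uncorrelated errors the cross-covariances are all true-score covariance, so they carry over unchanged; only the diagonal terms shrink to ρᵢσᵢ².
True-score variance = [5.7²·0.90 + 22.9²·0.89] − 122.698 = 495.966 − 122.698 = 373.268.
Reliability = 373.268 / 434.202 = 0.8597.

0.8597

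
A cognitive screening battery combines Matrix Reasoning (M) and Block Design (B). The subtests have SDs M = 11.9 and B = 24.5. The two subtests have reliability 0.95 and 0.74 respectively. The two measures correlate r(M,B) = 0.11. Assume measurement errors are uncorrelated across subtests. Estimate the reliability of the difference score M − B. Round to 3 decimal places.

Var(M−B) = 11.9² + 24.5² − 2·11.9·24.5·0.11 = 741.86 − 64.141 = 677.719.
With uncorrelated errors the cross-covariances are all true-score covariance, so they carry over unchanged; only the diagonal terms shrink to ρᵢσᵢ².
True-score variance = [11.9²·0.95 + 24.5²·0.74] − 64.141 = 578.715 − 64.141 = 514.574.
Reliability = 514.574 / 677.719 = 0.759.

0.759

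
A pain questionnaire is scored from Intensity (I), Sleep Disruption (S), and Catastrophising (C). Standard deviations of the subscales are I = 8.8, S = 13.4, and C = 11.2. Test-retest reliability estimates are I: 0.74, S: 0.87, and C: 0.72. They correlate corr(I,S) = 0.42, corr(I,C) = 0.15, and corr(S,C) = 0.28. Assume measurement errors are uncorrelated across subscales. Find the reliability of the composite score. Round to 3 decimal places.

0.868

Var(I+S+C) = 8.8² + 13.4² + 11.2² + 2·[8.8·13.4·0.42 + 8.8·11.2·0.15 + 13.4·11.2·0.28] = 382.44 + 212.666 = 595.106.
With uncorrelated errors the cross-covariances are all true-score covariance, so they carry over unchanged; only the diagonal terms shrink to ρᵢσᵢ².
True-score variance = [8.8²·0.74 + 13.4²·0.87 + 11.2²·0.72] + 212.666 = 303.84 + 212.666 = 516.505.
Reliability = 516.505 / 595.106 = 0.868.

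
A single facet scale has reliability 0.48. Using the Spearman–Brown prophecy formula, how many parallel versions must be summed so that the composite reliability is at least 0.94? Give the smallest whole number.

k ≥ ρ*(1−ρ₁)/(ρ₁(1−ρ*)) = 0.94·0.52 / (0.48·0.06) = 16.972.
Smallest integer k = 17.

17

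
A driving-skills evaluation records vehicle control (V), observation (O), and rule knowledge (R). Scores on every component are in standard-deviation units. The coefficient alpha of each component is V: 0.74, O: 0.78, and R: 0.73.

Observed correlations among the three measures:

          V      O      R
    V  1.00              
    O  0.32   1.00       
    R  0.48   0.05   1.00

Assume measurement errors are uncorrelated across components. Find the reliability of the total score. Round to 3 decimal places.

0.840

Var(V+O+R) = 3 + 2·[0.32 + 0.48 + 0.05] = 3 + 1.7 = 4.7.
Because errors are independent across components, Cov(Tᵢ,Tⱼ) = Cov(Xᵢ,Xⱼ); the off-diagonal part of the true-score variance is the same as above.
True-score variance = [0.74 + 0.78 + 0.73] + 1.7 = 2.25 + 1.7 = 3.95.
Reliability = 3.95 / 4.7 = 0.840.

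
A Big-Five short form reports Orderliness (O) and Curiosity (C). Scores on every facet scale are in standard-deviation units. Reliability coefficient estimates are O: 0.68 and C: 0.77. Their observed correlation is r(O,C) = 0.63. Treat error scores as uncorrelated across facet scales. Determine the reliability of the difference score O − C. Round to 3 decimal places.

0.257

Var(O−C) = 1 + 1 − 2·0.63 = 2 − 1.26 = 0.74.
Because errors are independent across components, Cov(Tᵢ,Tⱼ) = Cov(Xᵢ,Xⱼ); the off-diagonal part of the true-score variance is the same as above.
True-score variance = [0.68 + 0.77] − 1.26 = 1.45 − 1.26 = 0.19.
Reliability = 0.19 / 0.74 = 0.257.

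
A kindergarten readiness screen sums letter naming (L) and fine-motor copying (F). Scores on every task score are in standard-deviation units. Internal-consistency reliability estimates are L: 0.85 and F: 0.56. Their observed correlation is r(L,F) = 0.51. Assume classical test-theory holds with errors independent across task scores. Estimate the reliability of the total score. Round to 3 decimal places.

0.805

Var(L+F) = 2 + 2·[0.51] = 2 + 1.02 = 3.02.
With uncorrelated errors the cross-covariances are all true-score covariance, so they carry over unchanged; only the diagonal terms shrink to ρᵢσᵢ².
True-score variance = [0.85 + 0.56] + 1.02 = 1.41 + 1.02 = 2.43.
Reliability = 2.43 / 3.02 = 0.805.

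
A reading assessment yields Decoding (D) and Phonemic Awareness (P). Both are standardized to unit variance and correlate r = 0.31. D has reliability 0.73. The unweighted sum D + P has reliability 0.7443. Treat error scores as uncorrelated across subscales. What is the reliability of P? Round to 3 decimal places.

0.600

Var(D+P) = 2 + 2·0.31 = 2.620.
True-score variance = ρ_D + ρ_P + 2·0.31, so 0.7443 = (0.73 + ρ_P + 0.62) / 2.620.
ρ_P = 0.7443·2.620 − 0.73 − 0.62 = 0.600.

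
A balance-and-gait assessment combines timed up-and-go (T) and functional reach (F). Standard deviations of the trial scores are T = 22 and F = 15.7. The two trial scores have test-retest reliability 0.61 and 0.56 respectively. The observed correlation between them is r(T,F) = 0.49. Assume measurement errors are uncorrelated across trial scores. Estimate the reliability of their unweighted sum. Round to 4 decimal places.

0.7220

Var(T+F) = 22² + 15.7² + 2·[22·15.7·0.49] = 730.49 + 338.492 = 1068.98.
Because errors are independent across components, Cov(Tᵢ,Tⱼ) = Cov(Xᵢ,Xⱼ); the off-diagonal part of the true-score variance is the same as above.
True-score variance = [22²·0.61 + 15.7²·0.56] + 338.492 = 433.274 + 338.492 = 771.766.
Reliability = 771.766 / 1068.98 = 0.7220.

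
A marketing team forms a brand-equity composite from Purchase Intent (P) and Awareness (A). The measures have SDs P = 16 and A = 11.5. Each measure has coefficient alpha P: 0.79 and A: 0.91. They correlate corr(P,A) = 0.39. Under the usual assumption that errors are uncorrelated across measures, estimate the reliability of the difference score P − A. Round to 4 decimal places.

Var(P−A) = 16² + 11.5² − 2·16·11.5·0.39 = 388.25 − 143.52 = 244.73.
With uncorrelated errors the cross-covariances are all true-score covariance, so they carry over unchanged; only the diagonal terms shrink to ρᵢσᵢ².
True-score variance = [16²·0.79 + 11.5²·0.91] − 143.52 = 322.588 − 143.52 = 179.068.
Reliability = 179.068 / 244.73 = 0.7317.

0.7317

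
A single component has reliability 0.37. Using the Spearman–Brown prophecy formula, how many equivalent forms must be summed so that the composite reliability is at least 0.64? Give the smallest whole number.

k ≥ ρ*(1−ρ₁)/(ρ₁(1−ρ*)) = 0.64·0.63 / (0.37·0.36) = 3.027.
Smallest integer k = 4.

4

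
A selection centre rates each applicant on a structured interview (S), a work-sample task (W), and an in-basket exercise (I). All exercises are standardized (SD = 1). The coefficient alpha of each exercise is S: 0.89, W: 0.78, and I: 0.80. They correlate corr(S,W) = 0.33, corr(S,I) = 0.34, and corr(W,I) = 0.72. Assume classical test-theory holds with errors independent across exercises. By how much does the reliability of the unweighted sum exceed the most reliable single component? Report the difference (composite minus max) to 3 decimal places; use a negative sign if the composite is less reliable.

0.018

Var(sum) = 3 + 2.78 = 5.78; true-score variance = 2.47 + 2.78 = 5.25; composite reliability = 0.9083.
Max component reliability = 0.8900.
Difference = 0.9083 − 0.8900 = 0.018.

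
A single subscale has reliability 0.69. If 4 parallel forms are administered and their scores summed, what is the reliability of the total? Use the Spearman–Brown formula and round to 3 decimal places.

ρ_k = kρ / (1 + (k−1)ρ) = 4·0.69 / (1 + 3·0.69) = 2.760 / 3.070 = 0.899.

0.899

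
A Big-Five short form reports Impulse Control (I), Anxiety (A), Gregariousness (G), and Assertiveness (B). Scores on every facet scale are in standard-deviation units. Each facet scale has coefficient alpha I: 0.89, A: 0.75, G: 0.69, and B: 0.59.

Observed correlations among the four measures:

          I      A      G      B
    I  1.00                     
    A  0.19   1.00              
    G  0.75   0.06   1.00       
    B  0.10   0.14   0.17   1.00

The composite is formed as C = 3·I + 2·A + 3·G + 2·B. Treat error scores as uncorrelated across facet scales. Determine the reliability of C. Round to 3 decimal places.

Var(C) = 3² + 2² + 3² + 2² + 2·[6·0.19 + 9·0.75 + 6·0.10 + 6·0.06 + 4·0.14 + 6·0.17] = 26 + 20.86 = 46.86.
Because errors are independent across components, Cov(Tᵢ,Tⱼ) = Cov(Xᵢ,Xⱼ); the off-diagonal part of the true-score variance is the same as above.
True-score variance = [3²·0.89 + 2²·0.75 + 3²·0.69 + 2²·0.59] + 20.86 = 19.58 + 20.86 = 40.44.
Reliability = 40.44 / 46.86 = 0.863.

0.863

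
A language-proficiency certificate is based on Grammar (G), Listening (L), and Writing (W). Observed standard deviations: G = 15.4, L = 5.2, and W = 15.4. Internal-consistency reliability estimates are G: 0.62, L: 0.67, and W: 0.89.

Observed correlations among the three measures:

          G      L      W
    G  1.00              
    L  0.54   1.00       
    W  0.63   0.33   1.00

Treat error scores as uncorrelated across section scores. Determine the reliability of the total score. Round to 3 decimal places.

Var(G+L+W) = 15.4² + 5.2² + 15.4² + 2·[15.4·5.2·0.54 + 15.4·15.4·0.63 + 5.2·15.4·0.33] = 501.36 + 438.161 = 939.521.
With uncorrelated errors the cross-covariances are all true-score covariance, so they carry over unchanged; only the diagonal terms shrink to ρᵢσᵢ².
True-score variance = [15.4²·0.62 + 5.2²·0.67 + 15.4²·0.89] + 438.161 = 376.228 + 438.161 = 814.389.
Reliability = 814.389 / 939.521 = 0.867.

0.867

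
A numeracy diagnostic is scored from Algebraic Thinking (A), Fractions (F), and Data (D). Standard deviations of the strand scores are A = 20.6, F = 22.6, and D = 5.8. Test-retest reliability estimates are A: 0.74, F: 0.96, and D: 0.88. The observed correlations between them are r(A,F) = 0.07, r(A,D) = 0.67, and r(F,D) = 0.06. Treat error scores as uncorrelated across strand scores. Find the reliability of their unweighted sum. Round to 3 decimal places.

Var(A+F+D) = 20.6² + 22.6² + 5.8² + 2·[20.6·22.6·0.07 + 20.6·5.8·0.67 + 22.6·5.8·0.06] = 968.76 + 241.011 = 1209.77.
Because errors are independent across components, Cov(Tᵢ,Tⱼ) = Cov(Xᵢ,Xⱼ); the off-diagonal part of the true-score variance is the same as above.
True-score variance = [20.6²·0.74 + 22.6²·0.96 + 5.8²·0.88] + 241.011 = 833.959 + 241.011 = 1074.97.
Reliability = 1074.97 / 1209.77 = 0.889.

0.889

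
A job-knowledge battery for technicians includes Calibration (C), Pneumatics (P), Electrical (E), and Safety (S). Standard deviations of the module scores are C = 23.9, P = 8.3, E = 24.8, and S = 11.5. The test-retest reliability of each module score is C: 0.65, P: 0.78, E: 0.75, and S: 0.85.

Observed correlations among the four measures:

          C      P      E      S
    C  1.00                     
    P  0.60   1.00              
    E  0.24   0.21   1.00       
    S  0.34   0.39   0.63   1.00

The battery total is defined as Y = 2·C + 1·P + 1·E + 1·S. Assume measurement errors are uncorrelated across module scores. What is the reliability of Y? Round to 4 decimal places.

Var(Y) = 2²·23.9² + 8.3² + 24.8² + 11.5² + 2·[2·23.9·8.3·0.60 + 2·23.9·24.8·0.24 + 2·23.9·11.5·0.34 + 8.3·24.8·0.21 + 8.3·11.5·0.39 + 24.8·11.5·0.63] = 3101.02 + 1939.15 = 5040.17.
Because errors are independent across components, Cov(Tᵢ,Tⱼ) = Cov(Xᵢ,Xⱼ); the off-diagonal part of the true-score variance is the same as above.
True-score variance = [2²·23.9²·0.65 + 8.3²·0.78 + 24.8²·0.75 + 11.5²·0.85] + 1939.15 = 2112.57 + 1939.15 = 4051.72.
Reliability = 4051.72 / 5040.17 = 0.8039.

0.8039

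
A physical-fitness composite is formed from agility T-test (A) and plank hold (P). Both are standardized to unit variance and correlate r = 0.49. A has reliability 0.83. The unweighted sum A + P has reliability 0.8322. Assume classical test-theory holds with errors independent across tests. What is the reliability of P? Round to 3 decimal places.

0.670

Var(A+P) = 2 + 2·0.49 = 2.980.
True-score variance = ρ_A + ρ_P + 2·0.49, so 0.8322 = (0.83 + ρ_P + 0.98) / 2.980.
ρ_P = 0.8322·2.980 − 0.83 − 0.98 = 0.670.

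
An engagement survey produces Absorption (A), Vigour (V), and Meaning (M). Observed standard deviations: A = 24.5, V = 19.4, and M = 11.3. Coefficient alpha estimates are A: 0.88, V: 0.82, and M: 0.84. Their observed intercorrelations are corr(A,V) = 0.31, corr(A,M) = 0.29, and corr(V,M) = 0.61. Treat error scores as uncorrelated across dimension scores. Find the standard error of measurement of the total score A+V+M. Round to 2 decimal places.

12.66

Var(total) = 1104.3 + 722.707 = 1827.01.
True-score variance = 944.095 + 722.707 = 1666.8, so reliability = 0.9123.
Error variance = 1827.01 − 1666.8 = 160.205; SEM = √160.205 = 12.66.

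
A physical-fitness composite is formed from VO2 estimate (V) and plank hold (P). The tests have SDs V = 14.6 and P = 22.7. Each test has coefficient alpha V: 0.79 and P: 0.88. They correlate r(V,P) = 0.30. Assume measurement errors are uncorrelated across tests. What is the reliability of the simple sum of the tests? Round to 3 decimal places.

0.885

Var(V+P) = 14.6² + 22.7² + 2·[14.6·22.7·0.30] = 728.45 + 198.852 = 927.302.
Because errors are independent across components, Cov(Tᵢ,Tⱼ) = Cov(Xᵢ,Xⱼ); the off-diagonal part of the true-score variance is the same as above.
True-score variance = [14.6²·0.79 + 22.7²·0.88] + 198.852 = 621.852 + 198.852 = 820.704.
Reliability = 820.704 / 927.302 = 0.885.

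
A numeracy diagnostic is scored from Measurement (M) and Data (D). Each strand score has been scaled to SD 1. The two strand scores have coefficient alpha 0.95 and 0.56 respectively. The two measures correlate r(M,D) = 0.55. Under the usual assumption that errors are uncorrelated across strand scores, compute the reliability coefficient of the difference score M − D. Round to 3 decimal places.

Var(M−D) = 1 + 1 − 2·0.55 = 2 − 1.1 = 0.9.
Under uncorrelated errors the observed covariances equal the true-score covariances, so only the own-variance terms attenuate.
True-score variance = [0.95 + 0.56] − 1.1 = 1.51 − 1.1 = 0.41.
Reliability = 0.41 / 0.9 = 0.456.

0.456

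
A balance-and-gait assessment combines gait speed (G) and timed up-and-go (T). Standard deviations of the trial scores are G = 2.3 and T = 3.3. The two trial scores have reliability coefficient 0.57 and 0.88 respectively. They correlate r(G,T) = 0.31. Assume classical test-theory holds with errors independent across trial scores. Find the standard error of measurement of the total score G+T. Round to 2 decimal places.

1.89

Var(total) = 16.18 + 4.7058 = 20.8858.
True-score variance = 12.5985 + 4.7058 = 17.3043, so reliability = 0.8285.
Error variance = 20.8858 − 17.3043 = 3.5815; SEM = √3.5815 = 1.89.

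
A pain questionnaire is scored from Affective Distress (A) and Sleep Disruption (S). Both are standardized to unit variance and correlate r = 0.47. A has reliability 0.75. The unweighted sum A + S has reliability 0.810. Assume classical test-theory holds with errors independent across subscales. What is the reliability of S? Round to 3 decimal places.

Var(A+S) = 2 + 2·0.47 = 2.940.
True-score variance = ρ_A + ρ_S + 2·0.47, so 0.810 = (0.75 + ρ_S + 0.94) / 2.940.
ρ_S = 0.810·2.940 − 0.75 − 0.94 = 0.691.

0.691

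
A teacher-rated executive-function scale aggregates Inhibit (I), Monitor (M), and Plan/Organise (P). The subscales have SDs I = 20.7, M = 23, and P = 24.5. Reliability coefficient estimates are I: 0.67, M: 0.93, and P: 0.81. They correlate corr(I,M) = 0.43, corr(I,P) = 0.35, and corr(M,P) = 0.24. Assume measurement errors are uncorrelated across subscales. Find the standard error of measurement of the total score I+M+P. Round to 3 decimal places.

Var(total) = 1557.74 + 1034.93 = 2592.67.
True-score variance = 1265.26 + 1034.93 = 2300.19, so reliability = 0.8872.
Error variance = 2592.67 − 2300.19 = 292.479; SEM = √292.479 = 17.102.

17.102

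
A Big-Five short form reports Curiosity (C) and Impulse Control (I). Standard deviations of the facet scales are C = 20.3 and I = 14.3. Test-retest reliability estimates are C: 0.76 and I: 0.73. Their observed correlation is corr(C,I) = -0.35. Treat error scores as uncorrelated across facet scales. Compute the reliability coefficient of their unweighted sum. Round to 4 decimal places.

0.6272

Var(C+I) = 20.3² + 14.3² + 2·[20.3·14.3·(-0.35)] = 616.58 − 203.203 = 413.377.
With uncorrelated errors the cross-covariances are all true-score covariance, so they carry over unchanged; only the diagonal terms shrink to ρᵢσᵢ².
True-score variance = [20.3²·0.76 + 14.3²·0.73] − 203.203 = 462.466 − 203.203 = 259.263.
Reliability = 259.263 / 413.377 = 0.6272.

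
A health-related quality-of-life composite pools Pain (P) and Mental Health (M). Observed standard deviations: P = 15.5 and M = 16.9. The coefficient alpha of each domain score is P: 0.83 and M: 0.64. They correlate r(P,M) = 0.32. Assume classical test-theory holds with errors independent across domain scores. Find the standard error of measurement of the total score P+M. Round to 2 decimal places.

11.99

Var(total) = 525.86 + 167.648 = 693.508.
True-score variance = 382.198 + 167.648 = 549.846, so reliability = 0.7928.
Error variance = 693.508 − 549.846 = 143.662; SEM = √143.662 = 11.99.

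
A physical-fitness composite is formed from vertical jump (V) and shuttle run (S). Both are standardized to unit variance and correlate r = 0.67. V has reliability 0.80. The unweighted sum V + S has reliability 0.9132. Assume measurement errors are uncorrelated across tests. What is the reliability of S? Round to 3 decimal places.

Var(V+S) = 2 + 2·0.67 = 3.340.
True-score variance = ρ_V + ρ_S + 2·0.67, so 0.9132 = (0.80 + ρ_S + 1.34) / 3.340.
ρ_S = 0.9132·3.340 − 0.80 − 1.34 = 0.910.

0.910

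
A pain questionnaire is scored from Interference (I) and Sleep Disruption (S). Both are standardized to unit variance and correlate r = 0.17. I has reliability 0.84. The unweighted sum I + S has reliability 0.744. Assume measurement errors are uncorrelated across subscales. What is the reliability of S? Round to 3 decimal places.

0.561

Var(I+S) = 2 + 2·0.17 = 2.340.
True-score variance = ρ_I + ρ_S + 2·0.17, so 0.744 = (0.84 + ρ_S + 0.34) / 2.340.
ρ_S = 0.744·2.340 − 0.84 − 0.34 = 0.561.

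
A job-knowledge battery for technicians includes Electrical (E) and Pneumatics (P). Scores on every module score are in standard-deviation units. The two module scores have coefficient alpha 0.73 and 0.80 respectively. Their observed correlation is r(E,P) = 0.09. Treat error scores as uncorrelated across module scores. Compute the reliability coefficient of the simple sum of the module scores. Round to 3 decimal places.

0.784

Var(E+P) = 2 + 2·[0.09] = 2 + 0.18 = 2.18.
Because errors are independent across components, Cov(Tᵢ,Tⱼ) = Cov(Xᵢ,Xⱼ); the off-diagonal part of the true-score variance is the same as above.
True-score variance = [0.73 + 0.80] + 0.18 = 1.53 + 0.18 = 1.71.
Reliability = 1.71 / 2.18 = 0.784.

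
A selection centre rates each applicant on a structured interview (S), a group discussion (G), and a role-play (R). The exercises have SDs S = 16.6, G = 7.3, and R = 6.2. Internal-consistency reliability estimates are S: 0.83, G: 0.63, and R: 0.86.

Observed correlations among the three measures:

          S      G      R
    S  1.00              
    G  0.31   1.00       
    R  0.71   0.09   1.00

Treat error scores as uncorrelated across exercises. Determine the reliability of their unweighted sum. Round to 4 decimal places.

Var(S+G+R) = 16.6² + 7.3² + 6.2² + 2·[16.6·7.3·0.31 + 16.6·6.2·0.71 + 7.3·6.2·0.09] = 367.29 + 229.425 = 596.715.
Because errors are independent across components, Cov(Tᵢ,Tⱼ) = Cov(Xᵢ,Xⱼ); the off-diagonal part of the true-score variance is the same as above.
True-score variance = [16.6²·0.83 + 7.3²·0.63 + 6.2²·0.86] + 229.425 = 295.346 + 229.425 = 524.771.
Reliability = 524.771 / 596.715 = 0.8794.

0.8794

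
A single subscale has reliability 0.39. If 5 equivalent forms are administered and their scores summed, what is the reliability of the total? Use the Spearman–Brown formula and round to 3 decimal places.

ρ_k = kρ / (1 + (k−1)ρ) = 5·0.39 / (1 + 4·0.39) = 1.950 / 2.560 = 0.762.

0.762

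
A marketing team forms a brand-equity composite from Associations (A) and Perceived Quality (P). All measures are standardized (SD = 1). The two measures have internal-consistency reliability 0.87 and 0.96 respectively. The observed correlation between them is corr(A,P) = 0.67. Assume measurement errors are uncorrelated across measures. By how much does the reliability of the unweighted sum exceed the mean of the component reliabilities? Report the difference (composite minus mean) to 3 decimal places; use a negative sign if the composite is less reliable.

0.034

Var(sum) = 2 + 1.34 = 3.34; true-score variance = 1.83 + 1.34 = 3.17; composite reliability = 0.9491.
Mean component reliability = 0.9150.
Difference = 0.9491 − 0.9150 = 0.034.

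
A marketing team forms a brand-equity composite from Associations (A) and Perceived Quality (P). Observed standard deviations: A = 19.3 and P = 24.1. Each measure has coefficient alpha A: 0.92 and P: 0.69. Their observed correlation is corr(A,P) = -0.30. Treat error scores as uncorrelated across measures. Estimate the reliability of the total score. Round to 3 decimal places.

0.689

Var(A+P) = 19.3² + 24.1² + 2·[19.3·24.1·(-0.30)] = 953.3 − 279.078 = 674.222.
Under uncorrelated errors the observed covariances equal the true-score covariances, so only the own-variance terms attenuate.
True-score variance = [19.3²·0.92 + 24.1²·0.69] − 279.078 = 743.45 − 279.078 = 464.372.
Reliability = 464.372 / 674.222 = 0.689.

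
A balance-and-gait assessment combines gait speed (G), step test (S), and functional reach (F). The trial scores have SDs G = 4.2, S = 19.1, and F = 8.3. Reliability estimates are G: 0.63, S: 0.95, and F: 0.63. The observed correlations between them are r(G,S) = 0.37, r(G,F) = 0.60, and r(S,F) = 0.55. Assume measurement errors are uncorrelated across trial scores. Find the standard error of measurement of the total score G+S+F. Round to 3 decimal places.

7.089

Var(total) = 451.34 + 275.578 = 726.918.
True-score variance = 401.083 + 275.578 = 676.661, so reliability = 0.9309.
Error variance = 726.918 − 676.661 = 50.2566; SEM = √50.2566 = 7.089.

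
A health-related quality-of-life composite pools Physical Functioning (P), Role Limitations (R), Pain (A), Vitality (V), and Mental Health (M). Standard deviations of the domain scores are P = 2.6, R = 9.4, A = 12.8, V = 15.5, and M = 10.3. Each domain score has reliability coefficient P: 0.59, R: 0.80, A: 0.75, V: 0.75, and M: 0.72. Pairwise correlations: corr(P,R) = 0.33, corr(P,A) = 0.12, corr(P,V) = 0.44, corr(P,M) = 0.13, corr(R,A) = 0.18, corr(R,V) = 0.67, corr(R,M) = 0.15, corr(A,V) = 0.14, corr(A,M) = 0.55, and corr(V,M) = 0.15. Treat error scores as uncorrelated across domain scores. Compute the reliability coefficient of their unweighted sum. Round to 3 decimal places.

0.873

Var(P+R+A+V+M) = 2.6² + 9.4² + 12.8² + 15.5² + 10.3² + 2·[2.6·9.4·0.33 + 2.6·12.8·0.12 + 2.6·15.5·0.44 + 2.6·10.3·0.13 + 9.4·12.8·0.18 + 9.4·15.5·0.67 + 9.4·10.3·0.15 + 12.8·15.5·0.14 + 12.8·10.3·0.55 + 15.5·10.3·0.15] = 605.3 + 582.615 = 1187.91.
Under uncorrelated errors the observed covariances equal the true-score covariances, so only the own-variance terms attenuate.
True-score variance = [2.6²·0.59 + 9.4²·0.80 + 12.8²·0.75 + 15.5²·0.75 + 10.3²·0.72] + 582.615 = 454.129 + 582.615 = 1036.74.
Reliability = 1036.74 / 1187.91 = 0.873.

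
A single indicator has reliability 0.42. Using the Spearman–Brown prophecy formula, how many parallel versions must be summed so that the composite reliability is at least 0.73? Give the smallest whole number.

4

k ≥ ρ*(1−ρ₁)/(ρ₁(1−ρ*)) = 0.73·0.58 / (0.42·0.27) = 3.734.
Smallest integer k = 4.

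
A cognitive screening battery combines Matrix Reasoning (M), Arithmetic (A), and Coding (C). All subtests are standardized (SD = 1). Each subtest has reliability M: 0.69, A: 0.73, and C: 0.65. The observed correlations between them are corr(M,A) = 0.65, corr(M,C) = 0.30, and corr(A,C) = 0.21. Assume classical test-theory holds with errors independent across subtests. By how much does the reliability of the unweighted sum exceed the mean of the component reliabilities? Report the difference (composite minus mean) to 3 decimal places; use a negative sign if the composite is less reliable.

0.135

Var(sum) = 3 + 2.32 = 5.32; true-score variance = 2.07 + 2.32 = 4.39; composite reliability = 0.8252.
Mean component reliability = 0.6900.
Difference = 0.8252 − 0.6900 = 0.135.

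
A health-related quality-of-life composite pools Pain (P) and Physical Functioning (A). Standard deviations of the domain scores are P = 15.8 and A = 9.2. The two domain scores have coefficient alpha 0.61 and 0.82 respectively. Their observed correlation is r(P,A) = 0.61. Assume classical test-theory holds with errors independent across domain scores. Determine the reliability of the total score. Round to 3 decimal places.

0.780

Var(P+A) = 15.8² + 9.2² + 2·[15.8·9.2·0.61] = 334.28 + 177.339 = 511.619.
Because errors are independent across components, Cov(Tᵢ,Tⱼ) = Cov(Xᵢ,Xⱼ); the off-diagonal part of the true-score variance is the same as above.
True-score variance = [15.8²·0.61 + 9.2²·0.82] + 177.339 = 221.685 + 177.339 = 399.024.
Reliability = 399.024 / 511.619 = 0.780.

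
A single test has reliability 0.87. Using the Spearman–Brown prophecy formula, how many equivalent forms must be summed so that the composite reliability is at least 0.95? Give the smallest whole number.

k ≥ ρ*(1−ρ₁)/(ρ₁(1−ρ*)) = 0.95·0.13 / (0.87·0.05) = 2.839.
Smallest integer k = 3.

3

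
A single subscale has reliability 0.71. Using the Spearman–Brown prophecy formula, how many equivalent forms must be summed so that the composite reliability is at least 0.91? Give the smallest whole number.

5

k ≥ ρ*(1−ρ₁)/(ρ₁(1−ρ*)) = 0.91·0.29 / (0.71·0.09) = 4.130.
Smallest integer k = 5.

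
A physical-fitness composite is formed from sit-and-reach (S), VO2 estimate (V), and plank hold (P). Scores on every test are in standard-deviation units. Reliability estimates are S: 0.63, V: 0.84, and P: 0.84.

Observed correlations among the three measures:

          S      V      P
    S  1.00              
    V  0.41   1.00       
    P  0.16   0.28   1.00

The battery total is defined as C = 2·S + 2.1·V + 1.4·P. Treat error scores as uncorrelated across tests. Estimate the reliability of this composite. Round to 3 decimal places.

Var(C) = 2² + 2.1² + 1.4² + 2·[4.2·0.41 + 2.8·0.16 + 2.94·0.28] = 10.37 + 5.9864 = 16.3564.
Because errors are independent across components, Cov(Tᵢ,Tⱼ) = Cov(Xᵢ,Xⱼ); the off-diagonal part of the true-score variance is the same as above.
True-score variance = [2²·0.63 + 2.1²·0.84 + 1.4²·0.84] + 5.9864 = 7.8708 + 5.9864 = 13.8572.
Reliability = 13.8572 / 16.3564 = 0.847.

0.847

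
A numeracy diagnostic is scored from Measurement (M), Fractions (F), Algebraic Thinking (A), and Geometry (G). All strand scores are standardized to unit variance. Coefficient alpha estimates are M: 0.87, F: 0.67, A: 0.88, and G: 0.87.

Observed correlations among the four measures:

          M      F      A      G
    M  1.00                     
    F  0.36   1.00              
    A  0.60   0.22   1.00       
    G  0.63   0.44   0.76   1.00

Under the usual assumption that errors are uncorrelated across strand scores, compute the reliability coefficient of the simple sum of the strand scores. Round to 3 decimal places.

Var(M+F+A+G) = 4 + 2·[0.36 + 0.60 + 0.63 + 0.22 + 0.44 + 0.76] = 4 + 6.02 = 10.02.
With uncorrelated errors the cross-covariances are all true-score covariance, so they carry over unchanged; only the diagonal terms shrink to ρᵢσᵢ².
True-score variance = [0.87 + 0.67 + 0.88 + 0.87] + 6.02 = 3.29 + 6.02 = 9.31.
Reliability = 9.31 / 10.02 = 0.929.

0.929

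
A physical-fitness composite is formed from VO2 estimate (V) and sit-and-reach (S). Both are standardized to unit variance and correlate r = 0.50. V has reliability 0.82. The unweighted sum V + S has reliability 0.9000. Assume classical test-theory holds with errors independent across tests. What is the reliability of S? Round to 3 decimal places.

Var(V+S) = 2 + 2·0.50 = 3.000.
True-score variance = ρ_V + ρ_S + 2·0.50, so 0.9000 = (0.82 + ρ_S + 1.00) / 3.000.
ρ_S = 0.9000·3.000 − 0.82 − 1.00 = 0.880.

0.880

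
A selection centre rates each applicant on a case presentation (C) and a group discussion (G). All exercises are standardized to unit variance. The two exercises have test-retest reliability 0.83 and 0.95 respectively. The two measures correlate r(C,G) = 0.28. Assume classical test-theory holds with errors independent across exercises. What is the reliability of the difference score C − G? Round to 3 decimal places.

Var(C−G) = 1 + 1 − 2·0.28 = 2 − 0.56 = 1.44.
Because errors are independent across components, Cov(Tᵢ,Tⱼ) = Cov(Xᵢ,Xⱼ); the off-diagonal part of the true-score variance is the same as above.
True-score variance = [0.83 + 0.95] − 0.56 = 1.78 − 0.56 = 1.22.
Reliability = 1.22 / 1.44 = 0.847.

0.847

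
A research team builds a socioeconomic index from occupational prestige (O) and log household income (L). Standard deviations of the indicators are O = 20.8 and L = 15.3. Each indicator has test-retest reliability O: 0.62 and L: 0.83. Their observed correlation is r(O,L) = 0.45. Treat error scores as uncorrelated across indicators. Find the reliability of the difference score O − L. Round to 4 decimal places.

Var(O−L) = 20.8² + 15.3² − 2·20.8·15.3·0.45 = 666.73 − 286.416 = 380.314.
With uncorrelated errors the cross-covariances are all true-score covariance, so they carry over unchanged; only the diagonal terms shrink to ρᵢσᵢ².
True-score variance = [20.8²·0.62 + 15.3²·0.83] − 286.416 = 462.532 − 286.416 = 176.116.
Reliability = 176.116 / 380.314 = 0.4631.

0.4631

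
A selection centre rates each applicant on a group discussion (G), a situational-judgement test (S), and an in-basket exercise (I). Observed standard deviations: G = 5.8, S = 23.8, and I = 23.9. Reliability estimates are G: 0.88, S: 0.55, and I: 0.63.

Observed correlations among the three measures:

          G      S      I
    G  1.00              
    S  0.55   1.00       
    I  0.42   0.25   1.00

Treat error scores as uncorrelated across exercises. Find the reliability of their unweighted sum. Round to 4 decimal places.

Var(G+S+I) = 5.8² + 23.8² + 23.9² + 2·[5.8·23.8·0.55 + 5.8·23.9·0.42 + 23.8·23.9·0.25] = 1171.29 + 552.695 = 1723.98.
Because errors are independent across components, Cov(Tᵢ,Tⱼ) = Cov(Xᵢ,Xⱼ); the off-diagonal part of the true-score variance is the same as above.
True-score variance = [5.8²·0.88 + 23.8²·0.55 + 23.9²·0.63] + 552.695 = 701.007 + 552.695 = 1253.7.
Reliability = 1253.7 / 1723.98 = 0.7272.

0.7272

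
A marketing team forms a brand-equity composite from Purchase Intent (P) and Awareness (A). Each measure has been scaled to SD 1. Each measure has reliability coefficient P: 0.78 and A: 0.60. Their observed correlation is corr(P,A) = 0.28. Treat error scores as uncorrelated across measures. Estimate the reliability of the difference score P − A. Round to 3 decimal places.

0.569

Var(P−A) = 1 + 1 − 2·0.28 = 2 − 0.56 = 1.44.
With uncorrelated errors the cross-covariances are all true-score covariance, so they carry over unchanged; only the diagonal terms shrink to ρᵢσᵢ².
True-score variance = [0.78 + 0.60] − 0.56 = 1.38 − 0.56 = 0.82.
Reliability = 0.82 / 1.44 = 0.569.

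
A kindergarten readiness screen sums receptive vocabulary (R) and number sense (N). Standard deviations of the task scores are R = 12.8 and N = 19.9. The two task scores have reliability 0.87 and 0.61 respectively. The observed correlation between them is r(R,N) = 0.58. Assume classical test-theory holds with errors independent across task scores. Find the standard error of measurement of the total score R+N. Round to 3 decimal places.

13.257

Var(total) = 559.85 + 295.475 = 855.325.
True-score variance = 384.107 + 295.475 = 679.582, so reliability = 0.7945.
Error variance = 855.325 − 679.582 = 175.743; SEM = √175.743 = 13.257.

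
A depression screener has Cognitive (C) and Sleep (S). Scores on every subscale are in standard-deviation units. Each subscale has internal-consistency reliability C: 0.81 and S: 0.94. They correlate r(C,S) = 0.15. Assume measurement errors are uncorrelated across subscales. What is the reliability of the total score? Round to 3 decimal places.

Var(C+S) = 2 + 2·[0.15] = 2 + 0.3 = 2.3.
Because errors are independent across components, Cov(Tᵢ,Tⱼ) = Cov(Xᵢ,Xⱼ); the off-diagonal part of the true-score variance is the same as above.
True-score variance = [0.81 + 0.94] + 0.3 = 1.75 + 0.3 = 2.05.
Reliability = 2.05 / 2.3 = 0.891.

0.891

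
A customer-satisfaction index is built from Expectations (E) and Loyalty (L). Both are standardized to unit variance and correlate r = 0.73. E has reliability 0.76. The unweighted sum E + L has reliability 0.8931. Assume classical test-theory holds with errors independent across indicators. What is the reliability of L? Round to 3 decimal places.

Var(E+L) = 2 + 2·0.73 = 3.460.
True-score variance = ρ_E + ρ_L + 2·0.73, so 0.8931 = (0.76 + ρ_L + 1.46) / 3.460.
ρ_L = 0.8931·3.460 − 0.76 − 1.46 = 0.870.

0.870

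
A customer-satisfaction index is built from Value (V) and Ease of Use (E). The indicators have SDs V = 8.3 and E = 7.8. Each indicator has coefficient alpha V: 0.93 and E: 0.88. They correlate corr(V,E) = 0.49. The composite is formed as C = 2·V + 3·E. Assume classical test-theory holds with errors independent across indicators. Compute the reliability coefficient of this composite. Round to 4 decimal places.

0.9294

Var(C) = 2²·8.3² + 3²·7.8² + 2·[6·8.3·7.8·0.49] = 823.12 + 380.671 = 1203.79.
Under uncorrelated errors the observed covariances equal the true-score covariances, so only the own-variance terms attenuate.
True-score variance = [2²·8.3²·0.93 + 3²·7.8²·0.88] + 380.671 = 738.124 + 380.671 = 1118.79.
Reliability = 1118.79 / 1203.79 = 0.9294.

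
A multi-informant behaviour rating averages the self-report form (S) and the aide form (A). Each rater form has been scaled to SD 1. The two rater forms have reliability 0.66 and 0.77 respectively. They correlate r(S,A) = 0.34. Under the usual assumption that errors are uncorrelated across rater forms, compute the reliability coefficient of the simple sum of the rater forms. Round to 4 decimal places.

0.7873

Var(S+A) = 2 + 2·[0.34] = 2 + 0.68 = 2.68.
Because errors are independent across components, Cov(Tᵢ,Tⱼ) = Cov(Xᵢ,Xⱼ); the off-diagonal part of the true-score variance is the same as above.
True-score variance = [0.66 + 0.77] + 0.68 = 1.43 + 0.68 = 2.11.
Reliability = 2.11 / 2.68 = 0.7873.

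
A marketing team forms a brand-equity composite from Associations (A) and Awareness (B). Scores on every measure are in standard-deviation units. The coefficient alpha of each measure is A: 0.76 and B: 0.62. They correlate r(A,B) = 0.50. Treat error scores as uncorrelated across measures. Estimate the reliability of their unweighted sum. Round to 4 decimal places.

Var(A+B) = 2 + 2·[0.50] = 2 + 1 = 3.
Under uncorrelated errors the observed covariances equal the true-score covariances, so only the own-variance terms attenuate.
True-score variance = [0.76 + 0.62] + 1 = 1.38 + 1 = 2.38.
Reliability = 2.38 / 3 = 0.7933.

0.7933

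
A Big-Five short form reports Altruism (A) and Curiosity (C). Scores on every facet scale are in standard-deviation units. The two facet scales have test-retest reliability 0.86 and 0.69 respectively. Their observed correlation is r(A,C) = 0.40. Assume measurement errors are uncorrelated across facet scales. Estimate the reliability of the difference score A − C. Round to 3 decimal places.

0.625

Var(A−C) = 1 + 1 − 2·0.40 = 2 − 0.8 = 1.2.
Because errors are independent across components, Cov(Tᵢ,Tⱼ) = Cov(Xᵢ,Xⱼ); the off-diagonal part of the true-score variance is the same as above.
True-score variance = [0.86 + 0.69] − 0.8 = 1.55 − 0.8 = 0.75.
Reliability = 0.75 / 1.2 = 0.625.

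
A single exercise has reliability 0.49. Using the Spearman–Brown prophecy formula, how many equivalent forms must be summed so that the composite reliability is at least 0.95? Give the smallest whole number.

k ≥ ρ*(1−ρ₁)/(ρ₁(1−ρ*)) = 0.95·0.51 / (0.49·0.05) = 19.776.
Smallest integer k = 20.

20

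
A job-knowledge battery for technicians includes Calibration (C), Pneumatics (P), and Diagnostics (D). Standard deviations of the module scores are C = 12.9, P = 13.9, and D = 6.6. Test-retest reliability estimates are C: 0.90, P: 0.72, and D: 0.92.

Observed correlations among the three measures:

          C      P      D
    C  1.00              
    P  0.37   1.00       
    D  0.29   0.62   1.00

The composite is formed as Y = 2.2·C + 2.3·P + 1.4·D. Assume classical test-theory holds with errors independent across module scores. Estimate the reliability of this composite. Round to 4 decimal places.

0.8796

Var(Y) = 2.2²·12.9² + 2.3²·13.9² + 1.4²·6.6² + 2·[5.06·12.9·13.9·0.37 + 3.08·12.9·6.6·0.29 + 3.22·13.9·6.6·0.62] = 1912.88 + 1189.8 = 3102.68.
Under uncorrelated errors the observed covariances equal the true-score covariances, so only the own-variance terms attenuate.
True-score variance = [2.2²·12.9²·0.90 + 2.3²·13.9²·0.72 + 1.4²·6.6²·0.92] + 1189.8 = 1539.33 + 1189.8 = 2729.13.
Reliability = 2729.13 / 3102.68 = 0.8796.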